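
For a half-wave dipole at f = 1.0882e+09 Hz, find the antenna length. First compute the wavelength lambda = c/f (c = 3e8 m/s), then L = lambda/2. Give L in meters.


lambda = c / f = 3.0000e+08 / 1.0882e+09 = 0.2756846 m
L = lambda / 2 = 0.2756846 / 2 = 0.1378 m

0.1378 m


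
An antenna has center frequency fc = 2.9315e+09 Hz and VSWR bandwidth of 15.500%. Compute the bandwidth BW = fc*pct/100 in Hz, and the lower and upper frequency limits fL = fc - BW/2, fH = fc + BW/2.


BW = 2.9315e+09 * 15.500/100 = 4.543825e+08 Hz
fL = 2.9315e+09 - 4.543825e+08/2 = 2.704e+09 Hz
fH = 2.9315e+09 + 4.543825e+08/2 = 3.159e+09 Hz

BW=4.544e+08 Hz, fL=2.704e+09 Hz, fH=3.159e+09 Hz


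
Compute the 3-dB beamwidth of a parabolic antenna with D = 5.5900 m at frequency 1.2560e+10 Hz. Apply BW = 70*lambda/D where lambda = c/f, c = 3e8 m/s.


lambda = c / f = 3.0000e+08 / 1.2560e+10 = 0.02388535 m
BW = 70 * 0.02388535 / 5.5900 = 0.2991 deg

0.2991 deg


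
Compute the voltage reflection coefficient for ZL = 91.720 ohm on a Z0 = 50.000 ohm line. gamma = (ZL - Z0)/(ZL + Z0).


gamma = (91.720 - 50.000) / (91.720 + 50.000) = 0.2944

0.2944


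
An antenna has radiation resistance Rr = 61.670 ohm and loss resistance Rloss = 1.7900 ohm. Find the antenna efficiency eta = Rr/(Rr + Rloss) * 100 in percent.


eta = 61.670 / (61.670 + 1.7900) * 100 = 97.18%

97.18%


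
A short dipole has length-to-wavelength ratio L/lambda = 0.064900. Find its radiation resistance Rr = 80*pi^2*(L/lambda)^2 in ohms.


Rr = 80 * pi^2 * (0.064900)^2 = 80 * 9.869604 * 4.212010e-03 = 3.326 ohm

3.326 ohm


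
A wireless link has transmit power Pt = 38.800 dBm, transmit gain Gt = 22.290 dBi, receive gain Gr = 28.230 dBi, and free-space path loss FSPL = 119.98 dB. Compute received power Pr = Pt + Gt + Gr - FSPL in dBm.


Pr = 38.800 + 22.290 + 28.230 - 119.98 = -30.66 dBm

-30.66 dBm


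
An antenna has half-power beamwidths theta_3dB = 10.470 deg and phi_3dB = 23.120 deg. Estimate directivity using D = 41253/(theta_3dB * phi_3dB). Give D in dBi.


D_linear = 41253 / (10.470 * 23.120) = 170.4202
D_dBi = 10 * log10(170.4202) = 22.32 dBi

22.32 dBi


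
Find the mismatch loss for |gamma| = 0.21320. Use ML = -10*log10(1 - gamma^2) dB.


ML = -10 * log10(1 - 0.21320^2) = -10 * log10(0.95454576) = 0.2020 dB

0.2020 dB


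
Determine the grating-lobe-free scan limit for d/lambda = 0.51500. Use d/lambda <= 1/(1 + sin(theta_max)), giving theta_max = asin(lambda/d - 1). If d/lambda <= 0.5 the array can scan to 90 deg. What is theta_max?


lambda/d - 1 = 1/0.51500 - 1 = 0.9417476
theta_max = asin(0.9417476) = 70.35 deg

70.35 deg


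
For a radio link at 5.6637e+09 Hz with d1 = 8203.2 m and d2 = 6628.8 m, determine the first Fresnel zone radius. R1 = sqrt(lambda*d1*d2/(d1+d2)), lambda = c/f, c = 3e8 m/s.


lambda = c / f = 3.0000e+08 / 5.6637e+09 = 0.05296891 m
R1 = sqrt(0.05296891 * 8203.2 * 6628.8 / (8203.2 + 6628.8)) = 13.94 m

13.94 m


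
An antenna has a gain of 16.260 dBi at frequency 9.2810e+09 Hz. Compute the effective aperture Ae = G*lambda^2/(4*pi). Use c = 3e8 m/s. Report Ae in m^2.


lambda = c / f = 3.0000e+08 / 9.2810e+09 = 0.03232410 m
G_linear = 10^(16.260/10) = 42.26686
Ae = G_linear * lambda^2 / (4*pi) = 42.26686 * 0.03232410^2 / (4*pi) = 3.514e-03 m^2

3.514e-03 m^2


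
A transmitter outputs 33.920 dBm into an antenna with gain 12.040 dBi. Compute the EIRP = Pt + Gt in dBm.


EIRP = Pt + Gt = 33.920 + 12.040 = 45.96 dBm

45.96 dBm


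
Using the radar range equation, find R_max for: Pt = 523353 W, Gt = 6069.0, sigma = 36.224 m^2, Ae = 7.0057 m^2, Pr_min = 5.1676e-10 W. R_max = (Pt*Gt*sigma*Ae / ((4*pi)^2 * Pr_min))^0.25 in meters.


R^4 = 523353*6069.0*36.224*7.0057 / ((4*pi)^2 * 5.1676e-10) = 9.877594e+18
R_max = 9.877594e+18^0.25 = 56061 m

56061 m


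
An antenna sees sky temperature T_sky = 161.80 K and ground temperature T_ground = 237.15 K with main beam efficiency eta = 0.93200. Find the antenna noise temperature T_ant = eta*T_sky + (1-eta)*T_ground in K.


T_ant = 0.93200 * 161.80 + (1 - 0.93200) * 237.15 = 166.9 K

166.9 K


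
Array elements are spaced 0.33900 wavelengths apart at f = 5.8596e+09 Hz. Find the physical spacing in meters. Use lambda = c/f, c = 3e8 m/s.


lambda = c / f = 3.0000e+08 / 5.8596e+09 = 0.05119803 m
d = 0.33900 * 0.05119803 = 0.01736 m

0.01736 m


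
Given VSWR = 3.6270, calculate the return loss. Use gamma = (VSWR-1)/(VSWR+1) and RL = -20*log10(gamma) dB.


gamma = (3.6270 - 1) / (3.6270 + 1) = 0.5677545
RL = -20 * log10(0.5677545) = 4.917 dB

4.917 dB


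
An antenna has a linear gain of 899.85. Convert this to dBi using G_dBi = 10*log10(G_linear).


G_dBi = 10 * log10(899.85) = 29.54 dBi

29.54 dBi


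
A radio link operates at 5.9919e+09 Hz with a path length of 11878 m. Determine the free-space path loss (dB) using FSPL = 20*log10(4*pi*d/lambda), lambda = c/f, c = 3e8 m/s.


lambda = c / f = 3.0000e+08 / 5.9919e+09 = 0.05006759 m
FSPL = 20 * log10(4*pi*11878/0.05006759) = 129.5 dB

129.5 dB


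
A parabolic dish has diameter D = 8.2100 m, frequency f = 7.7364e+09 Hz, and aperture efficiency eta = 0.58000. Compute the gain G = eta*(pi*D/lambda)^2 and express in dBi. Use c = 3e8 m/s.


lambda = c / f = 3.0000e+08 / 7.7364e+09 = 0.03877773 m
G_linear = 0.58000 * (pi * 8.2100 / 0.03877773)^2 = 256595.6
G_dBi = 10 * log10(256595.6) = 54.09 dBi

54.09 dBi


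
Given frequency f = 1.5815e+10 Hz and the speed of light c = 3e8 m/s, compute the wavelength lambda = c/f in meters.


lambda = c / f = 3.0000e+08 / 1.5815e+10 = 0.01897 m

0.01897 m


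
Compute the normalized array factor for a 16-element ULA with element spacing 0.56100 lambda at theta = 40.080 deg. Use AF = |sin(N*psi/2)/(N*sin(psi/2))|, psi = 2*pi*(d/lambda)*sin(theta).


psi = 2*pi*0.56100*sin(40.080 deg) = 2.269509 rad
AF = |sin(16*2.269509/2) / (16*sin(2.269509/2))| = 0.04408

0.04408


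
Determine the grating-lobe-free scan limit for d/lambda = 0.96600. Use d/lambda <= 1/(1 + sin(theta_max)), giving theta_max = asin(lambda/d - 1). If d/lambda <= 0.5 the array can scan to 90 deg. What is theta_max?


lambda/d - 1 = 1/0.96600 - 1 = 0.03519669
theta_max = asin(0.03519669) = 2.017 deg

2.017 deg


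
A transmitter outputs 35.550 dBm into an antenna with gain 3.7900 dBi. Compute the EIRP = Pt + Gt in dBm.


EIRP = Pt + Gt = 35.550 + 3.7900 = 39.34 dBm

39.34 dBm


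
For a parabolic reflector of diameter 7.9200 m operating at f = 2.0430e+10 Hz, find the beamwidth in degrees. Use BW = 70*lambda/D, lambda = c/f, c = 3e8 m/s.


lambda = c / f = 3.0000e+08 / 2.0430e+10 = 0.01468429 m
BW = 70 * 0.01468429 / 7.9200 = 0.1298 deg

0.1298 deg


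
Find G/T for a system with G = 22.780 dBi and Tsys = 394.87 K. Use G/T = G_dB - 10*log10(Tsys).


G/T = 22.780 - 10*log10(394.87) = 22.780 - 25.96454 = -3.185 dB/K

-3.185 dB/K


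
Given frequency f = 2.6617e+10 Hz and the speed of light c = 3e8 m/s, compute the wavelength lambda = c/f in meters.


lambda = c / f = 3.0000e+08 / 2.6617e+10 = 0.01127 m

0.01127 m


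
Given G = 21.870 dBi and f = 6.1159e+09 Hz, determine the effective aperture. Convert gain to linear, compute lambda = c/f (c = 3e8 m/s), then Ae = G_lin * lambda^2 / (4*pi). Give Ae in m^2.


lambda = c / f = 3.0000e+08 / 6.1159e+09 = 0.04905247 m
G_linear = 10^(21.870/10) = 153.8155
Ae = G_linear * lambda^2 / (4*pi) = 153.8155 * 0.04905247^2 / (4*pi) = 0.02945 m^2

0.02945 m^2


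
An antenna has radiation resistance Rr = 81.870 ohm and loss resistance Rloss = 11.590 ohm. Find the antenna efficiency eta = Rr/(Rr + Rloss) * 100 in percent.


eta = 81.870 / (81.870 + 11.590) * 100 = 87.60%

87.60%


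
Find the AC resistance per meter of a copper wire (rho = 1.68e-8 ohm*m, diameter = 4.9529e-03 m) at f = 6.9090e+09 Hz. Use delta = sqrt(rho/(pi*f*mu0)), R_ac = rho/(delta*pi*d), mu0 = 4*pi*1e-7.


delta = sqrt(1.68e-8 / (pi * 6.9090e+09 * 4*pi*1e-7)) = 7.848148e-07 m
R_ac = 1.68e-8 / (7.848148e-07 * pi * 4.9529e-03) = 1.376 ohm/m

1.376 ohm/m


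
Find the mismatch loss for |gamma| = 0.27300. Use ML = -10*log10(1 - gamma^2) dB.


ML = -10 * log10(1 - 0.27300^2) = -10 * log10(0.925471) = 0.3364 dB

0.3364 dB


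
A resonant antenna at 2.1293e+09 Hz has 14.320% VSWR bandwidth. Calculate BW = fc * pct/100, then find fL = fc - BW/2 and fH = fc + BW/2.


BW = 2.1293e+09 * 14.320/100 = 3.049158e+08 Hz
fL = 2.1293e+09 - 3.049158e+08/2 = 1.977e+09 Hz
fH = 2.1293e+09 + 3.049158e+08/2 = 2.282e+09 Hz

BW=3.049e+08 Hz, fL=1.977e+09 Hz, fH=2.282e+09 Hz


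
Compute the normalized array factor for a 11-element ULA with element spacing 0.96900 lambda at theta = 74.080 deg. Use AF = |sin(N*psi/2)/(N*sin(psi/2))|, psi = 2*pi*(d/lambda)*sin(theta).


psi = 2*pi*0.96900*sin(74.080 deg) = 5.854890 rad
AF = |sin(11*5.854890/2) / (11*sin(5.854890/2))| = 0.3027

0.3027


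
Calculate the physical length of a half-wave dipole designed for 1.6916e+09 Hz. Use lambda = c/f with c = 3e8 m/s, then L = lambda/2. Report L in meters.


lambda = c / f = 3.0000e+08 / 1.6916e+09 = 0.1773469 m
L = lambda / 2 = 0.1773469 / 2 = 0.08867 m

0.08867 m


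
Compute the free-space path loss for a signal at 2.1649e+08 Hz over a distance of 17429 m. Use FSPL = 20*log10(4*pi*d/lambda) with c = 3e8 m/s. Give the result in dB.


lambda = c / f = 3.0000e+08 / 2.1649e+08 = 1.385745 m
FSPL = 20 * log10(4*pi*17429/1.385745) = 104.0 dB

104.0 dB


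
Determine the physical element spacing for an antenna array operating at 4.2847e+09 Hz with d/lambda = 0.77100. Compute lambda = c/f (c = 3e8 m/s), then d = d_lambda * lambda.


lambda = c / f = 3.0000e+08 / 4.2847e+09 = 0.07001657 m
d = 0.77100 * 0.07001657 = 0.05398 m

0.05398 m


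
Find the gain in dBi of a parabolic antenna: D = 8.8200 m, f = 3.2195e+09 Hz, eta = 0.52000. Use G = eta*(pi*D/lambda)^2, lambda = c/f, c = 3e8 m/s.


lambda = c / f = 3.0000e+08 / 3.2195e+09 = 0.09318217 m
G_linear = 0.52000 * (pi * 8.8200 / 0.09318217)^2 = 45980.60
G_dBi = 10 * log10(45980.60) = 46.63 dBi

46.63 dBi


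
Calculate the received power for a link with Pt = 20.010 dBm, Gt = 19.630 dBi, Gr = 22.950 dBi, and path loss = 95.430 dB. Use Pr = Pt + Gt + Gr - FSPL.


Pr = 20.010 + 19.630 + 22.950 - 95.430 = -32.84 dBm

-32.84 dBm


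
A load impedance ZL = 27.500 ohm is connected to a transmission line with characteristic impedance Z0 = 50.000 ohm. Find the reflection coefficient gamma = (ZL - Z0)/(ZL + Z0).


gamma = (27.500 - 50.000) / (27.500 + 50.000) = -0.2903

-0.2903


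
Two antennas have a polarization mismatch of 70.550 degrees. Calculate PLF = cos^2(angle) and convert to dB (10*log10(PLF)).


PLF_linear = cos^2(70.550 deg) = 0.1108784
PLF_dB = 10 * log10(0.1108784) = -9.552 dB

-9.552 dB


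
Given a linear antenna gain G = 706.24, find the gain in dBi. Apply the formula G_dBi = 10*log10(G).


G_dBi = 10 * log10(706.24) = 28.49 dBi

28.49 dBi


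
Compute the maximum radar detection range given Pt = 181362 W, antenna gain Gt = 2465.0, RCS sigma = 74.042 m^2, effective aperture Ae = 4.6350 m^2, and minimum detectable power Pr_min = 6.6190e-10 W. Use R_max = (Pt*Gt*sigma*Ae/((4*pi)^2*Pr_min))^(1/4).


R^4 = 181362*2465.0*74.042*4.6350 / ((4*pi)^2 * 6.6190e-10) = 1.467841e+18
R_max = 1.467841e+18^0.25 = 34807 m

34807 m


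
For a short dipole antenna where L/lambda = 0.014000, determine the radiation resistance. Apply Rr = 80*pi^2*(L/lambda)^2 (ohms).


Rr = 80 * pi^2 * (0.014000)^2 = 80 * 9.869604 * 1.960000e-04 = 0.1548 ohm

0.1548 ohm


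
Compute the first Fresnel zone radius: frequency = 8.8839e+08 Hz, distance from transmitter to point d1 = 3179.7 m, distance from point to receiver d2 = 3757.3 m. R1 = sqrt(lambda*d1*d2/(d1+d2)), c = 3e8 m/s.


lambda = c / f = 3.0000e+08 / 8.8839e+08 = 0.3376895 m
R1 = sqrt(0.3376895 * 3179.7 * 3757.3 / (3179.7 + 3757.3)) = 24.12 m

24.12 m


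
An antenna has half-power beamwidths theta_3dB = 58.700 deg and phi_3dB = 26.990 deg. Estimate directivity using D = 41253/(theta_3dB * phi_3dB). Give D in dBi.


D_linear = 41253 / (58.700 * 26.990) = 26.03842
D_dBi = 10 * log10(26.03842) = 14.16 dBi

14.16 dBi


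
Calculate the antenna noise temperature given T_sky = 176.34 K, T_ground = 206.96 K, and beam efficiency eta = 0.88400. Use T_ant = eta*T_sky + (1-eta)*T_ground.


T_ant = 0.88400 * 176.34 + (1 - 0.88400) * 206.96 = 179.9 K

179.9 K


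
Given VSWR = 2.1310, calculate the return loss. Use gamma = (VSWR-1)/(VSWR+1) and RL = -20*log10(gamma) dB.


gamma = (2.1310 - 1) / (2.1310 + 1) = 0.3612264
RL = -20 * log10(0.3612264) = 8.844 dB

8.844 dB


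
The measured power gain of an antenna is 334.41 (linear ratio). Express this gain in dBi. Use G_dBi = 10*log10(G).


G_dBi = 10 * log10(334.41) = 25.24 dBi

25.24 dBi


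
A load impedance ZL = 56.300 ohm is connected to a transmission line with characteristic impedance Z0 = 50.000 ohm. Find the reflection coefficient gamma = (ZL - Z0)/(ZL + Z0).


gamma = (56.300 - 50.000) / (56.300 + 50.000) = 0.05927

0.05927


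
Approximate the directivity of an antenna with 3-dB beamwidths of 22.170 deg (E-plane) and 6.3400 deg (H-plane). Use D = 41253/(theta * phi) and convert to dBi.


D_linear = 41253 / (22.170 * 6.3400) = 293.4949
D_dBi = 10 * log10(293.4949) = 24.68 dBi

24.68 dBi


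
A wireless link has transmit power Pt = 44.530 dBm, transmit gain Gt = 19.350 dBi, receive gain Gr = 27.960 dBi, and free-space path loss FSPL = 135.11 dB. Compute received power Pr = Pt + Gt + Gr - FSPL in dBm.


Pr = 44.530 + 19.350 + 27.960 - 135.11 = -43.27 dBm

-43.27 dBm


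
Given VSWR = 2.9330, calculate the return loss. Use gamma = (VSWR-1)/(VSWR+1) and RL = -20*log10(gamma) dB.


gamma = (2.9330 - 1) / (2.9330 + 1) = 0.4914823
RL = -20 * log10(0.4914823) = 6.170 dB

6.170 dB


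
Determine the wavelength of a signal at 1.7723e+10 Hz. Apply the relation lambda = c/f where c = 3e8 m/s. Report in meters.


lambda = c / f = 3.0000e+08 / 1.7723e+10 = 0.01693 m

0.01693 m


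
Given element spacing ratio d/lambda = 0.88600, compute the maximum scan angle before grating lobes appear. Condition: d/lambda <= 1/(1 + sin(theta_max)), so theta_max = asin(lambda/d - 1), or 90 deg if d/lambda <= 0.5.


lambda/d - 1 = 1/0.88600 - 1 = 0.1286682
theta_max = asin(0.1286682) = 7.393 deg

7.393 deg


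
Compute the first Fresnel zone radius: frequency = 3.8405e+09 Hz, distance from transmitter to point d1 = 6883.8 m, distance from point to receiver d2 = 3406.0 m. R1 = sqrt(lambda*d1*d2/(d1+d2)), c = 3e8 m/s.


lambda = c / f = 3.0000e+08 / 3.8405e+09 = 0.07811483 m
R1 = sqrt(0.07811483 * 6883.8 * 3406.0 / (6883.8 + 3406.0)) = 13.34 m

13.34 m


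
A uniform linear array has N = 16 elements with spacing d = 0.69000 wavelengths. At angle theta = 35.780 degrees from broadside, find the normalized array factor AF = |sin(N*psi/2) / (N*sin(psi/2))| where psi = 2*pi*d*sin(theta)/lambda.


psi = 2*pi*0.69000*sin(35.780 deg) = 2.534797 rad
AF = |sin(16*2.534797/2) / (16*sin(2.534797/2))| = 0.06483

0.06483


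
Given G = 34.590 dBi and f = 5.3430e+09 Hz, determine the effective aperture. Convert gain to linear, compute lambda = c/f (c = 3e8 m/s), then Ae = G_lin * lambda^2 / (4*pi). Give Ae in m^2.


lambda = c / f = 3.0000e+08 / 5.3430e+09 = 0.05614823 m
G_linear = 10^(34.590/10) = 2877.398
Ae = G_linear * lambda^2 / (4*pi) = 2877.398 * 0.05614823^2 / (4*pi) = 0.7219 m^2

0.7219 m^2


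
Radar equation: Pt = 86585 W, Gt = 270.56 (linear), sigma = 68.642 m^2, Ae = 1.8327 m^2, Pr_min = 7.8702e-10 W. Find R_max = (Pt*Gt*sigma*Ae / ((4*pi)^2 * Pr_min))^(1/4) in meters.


R^4 = 86585*270.56*68.642*1.8327 / ((4*pi)^2 * 7.8702e-10) = 2.371276e+16
R_max = 2.371276e+16^0.25 = 12409 m

12409 m


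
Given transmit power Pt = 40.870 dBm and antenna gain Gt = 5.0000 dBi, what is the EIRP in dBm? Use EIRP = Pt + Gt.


EIRP = Pt + Gt = 40.870 + 5.0000 = 45.87 dBm

45.87 dBm


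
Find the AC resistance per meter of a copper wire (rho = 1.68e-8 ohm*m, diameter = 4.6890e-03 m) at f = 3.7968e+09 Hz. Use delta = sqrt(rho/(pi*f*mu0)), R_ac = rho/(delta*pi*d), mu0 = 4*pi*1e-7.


delta = sqrt(1.68e-8 / (pi * 3.7968e+09 * 4*pi*1e-7)) = 1.058683e-06 m
R_ac = 1.68e-8 / (1.058683e-06 * pi * 4.6890e-03) = 1.077 ohm/m

1.077 ohm/m


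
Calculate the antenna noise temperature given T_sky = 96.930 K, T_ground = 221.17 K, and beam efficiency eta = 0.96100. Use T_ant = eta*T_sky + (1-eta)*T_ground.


T_ant = 0.96100 * 96.930 + (1 - 0.96100) * 221.17 = 101.8 K

101.8 K


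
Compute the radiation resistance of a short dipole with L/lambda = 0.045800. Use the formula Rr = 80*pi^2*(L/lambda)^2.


Rr = 80 * pi^2 * (0.045800)^2 = 80 * 9.869604 * 2.097640e-03 = 1.656 ohm

1.656 ohm


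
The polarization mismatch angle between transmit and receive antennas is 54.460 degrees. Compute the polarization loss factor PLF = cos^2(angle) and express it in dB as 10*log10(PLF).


PLF_linear = cos^2(54.460 deg) = 0.3378762
PLF_dB = 10 * log10(0.3378762) = -4.712 dB

-4.712 dB


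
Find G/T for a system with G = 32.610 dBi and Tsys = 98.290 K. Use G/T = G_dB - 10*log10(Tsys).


G/T = 32.610 - 10*log10(98.290) = 32.610 - 19.92509 = 12.68 dB/K

12.68 dB/K


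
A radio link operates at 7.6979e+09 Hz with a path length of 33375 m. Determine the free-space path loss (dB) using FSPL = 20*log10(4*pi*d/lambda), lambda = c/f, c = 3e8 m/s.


lambda = c / f = 3.0000e+08 / 7.6979e+09 = 0.03897167 m
FSPL = 20 * log10(4*pi*33375/0.03897167) = 140.6 dB

140.6 dB


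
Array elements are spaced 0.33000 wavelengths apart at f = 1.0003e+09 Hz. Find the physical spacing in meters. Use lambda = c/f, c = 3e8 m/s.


lambda = c / f = 3.0000e+08 / 1.0003e+09 = 0.2999100 m
d = 0.33000 * 0.2999100 = 0.09897 m

0.09897 m


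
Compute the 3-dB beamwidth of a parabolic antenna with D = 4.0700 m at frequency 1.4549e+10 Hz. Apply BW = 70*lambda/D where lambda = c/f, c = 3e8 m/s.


lambda = c / f = 3.0000e+08 / 1.4549e+10 = 0.02061997 m
BW = 70 * 0.02061997 / 4.0700 = 0.3546 deg

0.3546 deg


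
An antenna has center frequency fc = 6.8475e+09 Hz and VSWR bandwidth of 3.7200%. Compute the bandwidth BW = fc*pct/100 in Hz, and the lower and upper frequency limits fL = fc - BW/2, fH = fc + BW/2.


BW = 6.8475e+09 * 3.7200/100 = 2.547270e+08 Hz
fL = 6.8475e+09 - 2.547270e+08/2 = 6.720e+09 Hz
fH = 6.8475e+09 + 2.547270e+08/2 = 6.975e+09 Hz

BW=2.547e+08 Hz, fL=6.720e+09 Hz, fH=6.975e+09 Hz


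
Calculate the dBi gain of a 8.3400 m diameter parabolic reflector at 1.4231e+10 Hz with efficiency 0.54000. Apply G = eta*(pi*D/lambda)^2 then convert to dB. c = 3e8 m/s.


lambda = c / f = 3.0000e+08 / 1.4231e+10 = 0.02108074 m
G_linear = 0.54000 * (pi * 8.3400 / 0.02108074)^2 = 834168.7
G_dBi = 10 * log10(834168.7) = 59.21 dBi

59.21 dBi


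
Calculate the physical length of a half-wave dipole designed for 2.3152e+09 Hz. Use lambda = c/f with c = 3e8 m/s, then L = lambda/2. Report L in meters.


lambda = c / f = 3.0000e+08 / 2.3152e+09 = 0.1295784 m
L = lambda / 2 = 0.1295784 / 2 = 0.06479 m

0.06479 m


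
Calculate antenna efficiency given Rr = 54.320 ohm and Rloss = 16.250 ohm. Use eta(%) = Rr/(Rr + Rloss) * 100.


eta = 54.320 / (54.320 + 16.250) * 100 = 76.97%

76.97%


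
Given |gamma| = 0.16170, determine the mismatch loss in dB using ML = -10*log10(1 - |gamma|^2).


ML = -10 * log10(1 - 0.16170^2) = -10 * log10(0.97385311) = 0.1151 dB

0.1151 dB


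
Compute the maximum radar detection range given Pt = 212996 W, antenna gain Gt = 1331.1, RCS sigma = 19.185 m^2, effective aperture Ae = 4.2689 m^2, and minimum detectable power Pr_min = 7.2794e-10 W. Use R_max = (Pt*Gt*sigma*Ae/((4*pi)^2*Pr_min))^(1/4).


R^4 = 212996*1331.1*19.185*4.2689 / ((4*pi)^2 * 7.2794e-10) = 2.019969e+17
R_max = 2.019969e+17^0.25 = 21200 m

21200 m


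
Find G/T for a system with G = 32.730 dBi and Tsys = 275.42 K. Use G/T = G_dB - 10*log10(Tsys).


G/T = 32.730 - 10*log10(275.42) = 32.730 - 24.39995 = 8.330 dB/K

8.330 dB/K


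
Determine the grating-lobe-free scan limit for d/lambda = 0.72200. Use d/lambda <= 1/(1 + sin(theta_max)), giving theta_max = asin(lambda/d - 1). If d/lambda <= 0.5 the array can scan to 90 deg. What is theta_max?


lambda/d - 1 = 1/0.72200 - 1 = 0.3850416
theta_max = asin(0.3850416) = 22.65 deg

22.65 deg


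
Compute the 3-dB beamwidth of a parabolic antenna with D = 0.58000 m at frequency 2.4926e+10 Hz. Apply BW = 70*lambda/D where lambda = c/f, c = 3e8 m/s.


lambda = c / f = 3.0000e+08 / 2.4926e+10 = 0.01203563 m
BW = 70 * 0.01203563 / 0.58000 = 1.453 deg

1.453 deg


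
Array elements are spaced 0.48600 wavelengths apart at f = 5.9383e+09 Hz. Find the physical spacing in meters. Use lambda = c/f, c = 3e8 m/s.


lambda = c / f = 3.0000e+08 / 5.9383e+09 = 0.05051951 m
d = 0.48600 * 0.05051951 = 0.02455 m

0.02455 m


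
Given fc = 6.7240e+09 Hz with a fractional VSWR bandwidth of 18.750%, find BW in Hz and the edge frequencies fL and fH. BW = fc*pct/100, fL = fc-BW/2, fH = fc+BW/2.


BW = 6.7240e+09 * 18.750/100 = 1.260750e+09 Hz
fL = 6.7240e+09 - 1.260750e+09/2 = 6.094e+09 Hz
fH = 6.7240e+09 + 1.260750e+09/2 = 7.354e+09 Hz

BW=1.261e+09 Hz, fL=6.094e+09 Hz, fH=7.354e+09 Hz


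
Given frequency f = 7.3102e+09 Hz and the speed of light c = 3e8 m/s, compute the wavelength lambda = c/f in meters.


lambda = c / f = 3.0000e+08 / 7.3102e+09 = 0.04104 m

0.04104 m


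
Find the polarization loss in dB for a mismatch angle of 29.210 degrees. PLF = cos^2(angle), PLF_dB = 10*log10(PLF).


PLF_linear = cos^2(29.210 deg) = 0.7618443
PLF_dB = 10 * log10(0.7618443) = -1.181 dB

-1.181 dB


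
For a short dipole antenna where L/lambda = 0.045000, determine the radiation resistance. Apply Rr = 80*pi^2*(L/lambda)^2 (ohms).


Rr = 80 * pi^2 * (0.045000)^2 = 80 * 9.869604 * 2.025000e-03 = 1.599 ohm

1.599 ohm


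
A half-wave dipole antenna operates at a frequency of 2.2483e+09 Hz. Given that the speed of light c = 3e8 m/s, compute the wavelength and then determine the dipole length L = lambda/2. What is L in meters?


lambda = c / f = 3.0000e+08 / 2.2483e+09 = 0.1334342 m
L = lambda / 2 = 0.1334342 / 2 = 0.06672 m

0.06672 m


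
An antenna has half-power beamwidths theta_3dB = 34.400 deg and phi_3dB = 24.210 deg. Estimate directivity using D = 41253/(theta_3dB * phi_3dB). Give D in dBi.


D_linear = 41253 / (34.400 * 24.210) = 49.53388
D_dBi = 10 * log10(49.53388) = 16.95 dBi

16.95 dBi


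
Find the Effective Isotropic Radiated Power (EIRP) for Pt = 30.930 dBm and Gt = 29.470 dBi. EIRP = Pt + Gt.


EIRP = Pt + Gt = 30.930 + 29.470 = 60.40 dBm

60.40 dBm


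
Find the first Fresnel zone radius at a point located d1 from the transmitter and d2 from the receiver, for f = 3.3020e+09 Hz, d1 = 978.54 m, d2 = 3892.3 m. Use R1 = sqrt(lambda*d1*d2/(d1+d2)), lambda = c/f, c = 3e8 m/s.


lambda = c / f = 3.0000e+08 / 3.3020e+09 = 0.09085403 m
R1 = sqrt(0.09085403 * 978.54 * 3892.3 / (978.54 + 3892.3)) = 8.429 m

8.429 m


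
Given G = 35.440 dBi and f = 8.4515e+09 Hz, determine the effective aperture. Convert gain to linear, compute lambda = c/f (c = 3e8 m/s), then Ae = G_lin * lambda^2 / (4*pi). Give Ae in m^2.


lambda = c / f = 3.0000e+08 / 8.4515e+09 = 0.03549666 m
G_linear = 10^(35.440/10) = 3499.452
Ae = G_linear * lambda^2 / (4*pi) = 3499.452 * 0.03549666^2 / (4*pi) = 0.3509 m^2

0.3509 m^2


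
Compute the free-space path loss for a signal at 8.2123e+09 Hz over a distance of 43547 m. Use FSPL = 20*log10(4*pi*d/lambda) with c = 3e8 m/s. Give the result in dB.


lambda = c / f = 3.0000e+08 / 8.2123e+09 = 0.03653057 m
FSPL = 20 * log10(4*pi*43547/0.03653057) = 143.5 dB

143.5 dB


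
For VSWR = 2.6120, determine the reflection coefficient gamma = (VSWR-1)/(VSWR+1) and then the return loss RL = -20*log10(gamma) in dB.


gamma = (2.6120 - 1) / (2.6120 + 1) = 0.4462901
RL = -20 * log10(0.4462901) = 7.008 dB

7.008 dB


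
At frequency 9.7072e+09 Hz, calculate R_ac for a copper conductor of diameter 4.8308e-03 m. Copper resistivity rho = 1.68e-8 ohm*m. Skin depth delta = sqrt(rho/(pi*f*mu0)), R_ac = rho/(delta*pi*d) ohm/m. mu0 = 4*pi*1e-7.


delta = sqrt(1.68e-8 / (pi * 9.7072e+09 * 4*pi*1e-7)) = 6.621064e-07 m
R_ac = 1.68e-8 / (6.621064e-07 * pi * 4.8308e-03) = 1.672 ohm/m

1.672 ohm/m


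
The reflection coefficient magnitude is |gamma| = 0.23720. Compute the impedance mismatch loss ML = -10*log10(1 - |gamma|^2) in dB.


ML = -10 * log10(1 - 0.23720^2) = -10 * log10(0.94373616) = 0.2515 dB

0.2515 dB


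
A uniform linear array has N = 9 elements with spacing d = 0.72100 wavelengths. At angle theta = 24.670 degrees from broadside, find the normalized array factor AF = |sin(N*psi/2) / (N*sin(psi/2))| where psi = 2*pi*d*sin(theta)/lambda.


psi = 2*pi*0.72100*sin(24.670 deg) = 1.890856 rad
AF = |sin(9*1.890856/2) / (9*sin(1.890856/2))| = 0.1087

0.1087


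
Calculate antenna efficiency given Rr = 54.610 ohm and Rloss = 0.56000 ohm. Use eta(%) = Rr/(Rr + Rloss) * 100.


eta = 54.610 / (54.610 + 0.56000) * 100 = 98.98%

98.98%


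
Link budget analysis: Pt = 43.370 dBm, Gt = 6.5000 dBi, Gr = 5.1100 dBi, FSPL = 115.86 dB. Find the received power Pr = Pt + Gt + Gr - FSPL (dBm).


Pr = 43.370 + 6.5000 + 5.1100 - 115.86 = -60.88 dBm

-60.88 dBm


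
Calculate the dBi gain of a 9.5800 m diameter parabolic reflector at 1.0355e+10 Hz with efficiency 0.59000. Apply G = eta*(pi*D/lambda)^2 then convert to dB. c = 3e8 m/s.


lambda = c / f = 3.0000e+08 / 1.0355e+10 = 0.02897151 m
G_linear = 0.59000 * (pi * 9.5800 / 0.02897151)^2 = 636708.3
G_dBi = 10 * log10(636708.3) = 58.04 dBi

58.04 dBi


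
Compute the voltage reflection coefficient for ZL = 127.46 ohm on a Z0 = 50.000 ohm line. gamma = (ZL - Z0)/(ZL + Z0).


gamma = (127.46 - 50.000) / (127.46 + 50.000) = 0.4365

0.4365


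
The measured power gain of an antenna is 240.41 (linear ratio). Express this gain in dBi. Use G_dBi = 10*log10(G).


G_dBi = 10 * log10(240.41) = 23.81 dBi

23.81 dBi


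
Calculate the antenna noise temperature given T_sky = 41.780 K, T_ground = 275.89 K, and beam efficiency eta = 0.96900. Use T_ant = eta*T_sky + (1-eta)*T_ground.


T_ant = 0.96900 * 41.780 + (1 - 0.96900) * 275.89 = 49.04 K

49.04 K


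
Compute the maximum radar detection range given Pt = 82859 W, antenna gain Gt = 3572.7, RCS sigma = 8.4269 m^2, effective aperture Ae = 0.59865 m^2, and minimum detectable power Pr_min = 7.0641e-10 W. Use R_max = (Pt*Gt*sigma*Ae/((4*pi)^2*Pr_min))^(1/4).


R^4 = 82859*3572.7*8.4269*0.59865 / ((4*pi)^2 * 7.0641e-10) = 1.338753e+16
R_max = 1.338753e+16^0.25 = 10757 m

10757 m


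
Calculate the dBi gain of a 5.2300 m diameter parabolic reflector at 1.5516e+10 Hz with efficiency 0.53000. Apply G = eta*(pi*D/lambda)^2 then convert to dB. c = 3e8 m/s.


lambda = c / f = 3.0000e+08 / 1.5516e+10 = 0.01933488 m
G_linear = 0.53000 * (pi * 5.2300 / 0.01933488)^2 = 382733.1
G_dBi = 10 * log10(382733.1) = 55.83 dBi

55.83 dBi


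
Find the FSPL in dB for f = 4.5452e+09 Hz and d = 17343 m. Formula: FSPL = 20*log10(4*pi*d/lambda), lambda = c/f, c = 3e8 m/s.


lambda = c / f = 3.0000e+08 / 4.5452e+09 = 0.06600370 m
FSPL = 20 * log10(4*pi*17343/0.06600370) = 130.4 dB

130.4 dB


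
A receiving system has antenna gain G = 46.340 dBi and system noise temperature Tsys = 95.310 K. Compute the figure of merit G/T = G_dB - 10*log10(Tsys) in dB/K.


G/T = 46.340 - 10*log10(95.310) = 46.340 - 19.79138 = 26.55 dB/K

26.55 dB/K


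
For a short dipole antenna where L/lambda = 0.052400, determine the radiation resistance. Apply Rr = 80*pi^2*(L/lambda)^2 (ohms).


Rr = 80 * pi^2 * (0.052400)^2 = 80 * 9.869604 * 2.745760e-03 = 2.168 ohm

2.168 ohm


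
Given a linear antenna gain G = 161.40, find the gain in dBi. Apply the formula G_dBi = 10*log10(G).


G_dBi = 10 * log10(161.40) = 22.08 dBi

22.08 dBi


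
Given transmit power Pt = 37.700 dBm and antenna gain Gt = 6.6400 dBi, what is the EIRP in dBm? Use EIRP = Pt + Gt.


EIRP = Pt + Gt = 37.700 + 6.6400 = 44.34 dBm

44.34 dBm


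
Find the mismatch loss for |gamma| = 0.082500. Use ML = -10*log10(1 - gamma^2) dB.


ML = -10 * log10(1 - 0.082500^2) = -10 * log10(0.99319375) = 0.02966 dB

0.02966 dB


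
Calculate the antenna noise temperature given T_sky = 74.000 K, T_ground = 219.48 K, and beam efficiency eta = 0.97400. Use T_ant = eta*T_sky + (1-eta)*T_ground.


T_ant = 0.97400 * 74.000 + (1 - 0.97400) * 219.48 = 77.78 K

77.78 K


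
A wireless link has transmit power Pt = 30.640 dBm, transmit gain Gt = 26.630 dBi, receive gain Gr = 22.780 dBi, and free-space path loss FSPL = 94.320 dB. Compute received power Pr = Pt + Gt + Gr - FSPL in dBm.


Pr = 30.640 + 26.630 + 22.780 - 94.320 = -14.27 dBm

-14.27 dBm


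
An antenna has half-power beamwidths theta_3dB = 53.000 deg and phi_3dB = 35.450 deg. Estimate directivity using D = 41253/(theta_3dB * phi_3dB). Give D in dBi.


D_linear = 41253 / (53.000 * 35.450) = 21.95652
D_dBi = 10 * log10(21.95652) = 13.42 dBi

13.42 dBi


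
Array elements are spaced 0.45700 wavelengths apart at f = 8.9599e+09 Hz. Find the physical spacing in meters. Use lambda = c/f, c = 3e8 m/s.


lambda = c / f = 3.0000e+08 / 8.9599e+09 = 0.03348252 m
d = 0.45700 * 0.03348252 = 0.01530 m

0.01530 m


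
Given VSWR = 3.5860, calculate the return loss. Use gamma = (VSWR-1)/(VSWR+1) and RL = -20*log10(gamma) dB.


gamma = (3.5860 - 1) / (3.5860 + 1) = 0.5638901
RL = -20 * log10(0.5638901) = 4.976 dB

4.976 dB


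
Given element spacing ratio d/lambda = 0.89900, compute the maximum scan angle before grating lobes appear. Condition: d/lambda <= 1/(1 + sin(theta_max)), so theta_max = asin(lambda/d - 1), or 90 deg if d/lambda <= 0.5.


lambda/d - 1 = 1/0.89900 - 1 = 0.1123471
theta_max = asin(0.1123471) = 6.451 deg

6.451 deg


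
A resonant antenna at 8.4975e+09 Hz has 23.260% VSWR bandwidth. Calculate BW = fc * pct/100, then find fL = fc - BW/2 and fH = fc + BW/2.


BW = 8.4975e+09 * 23.260/100 = 1.976518e+09 Hz
fL = 8.4975e+09 - 1.976518e+09/2 = 7.509e+09 Hz
fH = 8.4975e+09 + 1.976518e+09/2 = 9.486e+09 Hz

BW=1.977e+09 Hz, fL=7.509e+09 Hz, fH=9.486e+09 Hz


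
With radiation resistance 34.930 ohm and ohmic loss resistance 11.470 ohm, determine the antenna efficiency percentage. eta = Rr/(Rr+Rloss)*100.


eta = 34.930 / (34.930 + 11.470) * 100 = 75.28%

75.28%


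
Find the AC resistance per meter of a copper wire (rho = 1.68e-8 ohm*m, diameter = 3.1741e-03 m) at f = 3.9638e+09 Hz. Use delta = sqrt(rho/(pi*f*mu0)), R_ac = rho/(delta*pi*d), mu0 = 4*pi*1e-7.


delta = sqrt(1.68e-8 / (pi * 3.9638e+09 * 4*pi*1e-7)) = 1.036141e-06 m
R_ac = 1.68e-8 / (1.036141e-06 * pi * 3.1741e-03) = 1.626 ohm/m

1.626 ohm/m


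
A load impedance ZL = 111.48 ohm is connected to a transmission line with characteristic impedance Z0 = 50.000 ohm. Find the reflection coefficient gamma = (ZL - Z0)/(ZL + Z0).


gamma = (111.48 - 50.000) / (111.48 + 50.000) = 0.3807

0.3807


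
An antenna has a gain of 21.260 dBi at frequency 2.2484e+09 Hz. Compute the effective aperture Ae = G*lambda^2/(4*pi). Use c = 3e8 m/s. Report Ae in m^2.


lambda = c / f = 3.0000e+08 / 2.2484e+09 = 0.1334282 m
G_linear = 10^(21.260/10) = 133.6596
Ae = G_linear * lambda^2 / (4*pi) = 133.6596 * 0.1334282^2 / (4*pi) = 0.1894 m^2

0.1894 m^2


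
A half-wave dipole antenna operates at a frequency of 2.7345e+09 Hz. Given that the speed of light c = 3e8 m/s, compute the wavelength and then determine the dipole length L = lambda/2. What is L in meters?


lambda = c / f = 3.0000e+08 / 2.7345e+09 = 0.1097093 m
L = lambda / 2 = 0.1097093 / 2 = 0.05485 m

0.05485 m


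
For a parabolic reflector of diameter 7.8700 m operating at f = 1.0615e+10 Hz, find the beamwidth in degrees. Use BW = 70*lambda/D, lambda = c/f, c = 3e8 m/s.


lambda = c / f = 3.0000e+08 / 1.0615e+10 = 0.02826189 m
BW = 70 * 0.02826189 / 7.8700 = 0.2514 deg

0.2514 deg


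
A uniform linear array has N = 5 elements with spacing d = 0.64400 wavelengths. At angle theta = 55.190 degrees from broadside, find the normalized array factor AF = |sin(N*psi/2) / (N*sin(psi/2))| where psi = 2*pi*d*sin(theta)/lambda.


psi = 2*pi*0.64400*sin(55.190 deg) = 3.322272 rad
AF = |sin(5*3.322272/2) / (5*sin(3.322272/2))| = 0.1807

0.1807


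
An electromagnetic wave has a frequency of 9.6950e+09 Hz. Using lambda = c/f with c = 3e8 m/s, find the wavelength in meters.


lambda = c / f = 3.0000e+08 / 9.6950e+09 = 0.03094 m

0.03094 m


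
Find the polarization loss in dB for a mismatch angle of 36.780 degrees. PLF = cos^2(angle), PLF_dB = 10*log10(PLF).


PLF_linear = cos^2(36.780 deg) = 0.6415056
PLF_dB = 10 * log10(0.6415056) = -1.928 dB

-1.928 dB


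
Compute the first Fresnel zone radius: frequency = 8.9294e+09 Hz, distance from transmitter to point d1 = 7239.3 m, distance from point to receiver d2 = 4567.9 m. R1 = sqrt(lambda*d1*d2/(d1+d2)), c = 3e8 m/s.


lambda = c / f = 3.0000e+08 / 8.9294e+09 = 0.03359688 m
R1 = sqrt(0.03359688 * 7239.3 * 4567.9 / (7239.3 + 4567.9)) = 9.700 m

9.700 m


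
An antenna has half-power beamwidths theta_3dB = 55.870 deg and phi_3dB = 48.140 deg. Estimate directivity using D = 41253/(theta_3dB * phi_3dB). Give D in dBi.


D_linear = 41253 / (55.870 * 48.140) = 15.33807
D_dBi = 10 * log10(15.33807) = 11.86 dBi

11.86 dBi


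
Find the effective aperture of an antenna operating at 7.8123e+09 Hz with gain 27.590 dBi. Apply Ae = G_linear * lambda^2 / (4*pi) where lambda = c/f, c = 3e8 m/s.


lambda = c / f = 3.0000e+08 / 7.8123e+09 = 0.03840098 m
G_linear = 10^(27.590/10) = 574.1165
Ae = G_linear * lambda^2 / (4*pi) = 574.1165 * 0.03840098^2 / (4*pi) = 0.06737 m^2

0.06737 m^2


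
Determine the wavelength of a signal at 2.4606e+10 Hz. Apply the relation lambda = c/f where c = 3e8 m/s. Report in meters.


lambda = c / f = 3.0000e+08 / 2.4606e+10 = 0.01219 m

0.01219 m


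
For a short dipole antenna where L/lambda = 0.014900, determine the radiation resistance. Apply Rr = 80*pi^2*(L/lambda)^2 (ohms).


Rr = 80 * pi^2 * (0.014900)^2 = 80 * 9.869604 * 2.220100e-04 = 0.1753 ohm

0.1753 ohm


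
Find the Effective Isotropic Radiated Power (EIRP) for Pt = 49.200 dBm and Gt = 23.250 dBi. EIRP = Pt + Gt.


EIRP = Pt + Gt = 49.200 + 23.250 = 72.45 dBm

72.45 dBm


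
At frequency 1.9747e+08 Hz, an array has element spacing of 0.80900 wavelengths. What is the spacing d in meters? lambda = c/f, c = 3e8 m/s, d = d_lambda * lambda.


lambda = c / f = 3.0000e+08 / 1.9747e+08 = 1.519218 m
d = 0.80900 * 1.519218 = 1.229 m

1.229 m


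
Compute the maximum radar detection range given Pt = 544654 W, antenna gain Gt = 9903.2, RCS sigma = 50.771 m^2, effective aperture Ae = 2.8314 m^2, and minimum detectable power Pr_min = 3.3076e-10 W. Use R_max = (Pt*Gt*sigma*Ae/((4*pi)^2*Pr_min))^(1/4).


R^4 = 544654*9903.2*50.771*2.8314 / ((4*pi)^2 * 3.3076e-10) = 1.484501e+19
R_max = 1.484501e+19^0.25 = 62072 m

62072 m


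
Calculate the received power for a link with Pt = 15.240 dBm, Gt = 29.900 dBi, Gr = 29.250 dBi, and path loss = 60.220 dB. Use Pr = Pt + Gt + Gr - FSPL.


Pr = 15.240 + 29.900 + 29.250 - 60.220 = 14.17 dBm

14.17 dBm


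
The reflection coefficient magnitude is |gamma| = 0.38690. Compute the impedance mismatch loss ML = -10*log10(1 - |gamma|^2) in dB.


ML = -10 * log10(1 - 0.38690^2) = -10 * log10(0.85030839) = 0.7042 dB

0.7042 dB


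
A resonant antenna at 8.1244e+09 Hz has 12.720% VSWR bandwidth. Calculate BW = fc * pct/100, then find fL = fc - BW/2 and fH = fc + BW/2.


BW = 8.1244e+09 * 12.720/100 = 1.033424e+09 Hz
fL = 8.1244e+09 - 1.033424e+09/2 = 7.608e+09 Hz
fH = 8.1244e+09 + 1.033424e+09/2 = 8.641e+09 Hz

BW=1.033e+09 Hz, fL=7.608e+09 Hz, fH=8.641e+09 Hz


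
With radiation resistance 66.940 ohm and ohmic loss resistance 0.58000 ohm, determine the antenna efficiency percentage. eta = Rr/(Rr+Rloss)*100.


eta = 66.940 / (66.940 + 0.58000) * 100 = 99.14%

99.14%


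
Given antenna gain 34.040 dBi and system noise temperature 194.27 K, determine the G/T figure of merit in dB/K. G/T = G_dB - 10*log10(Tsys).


G/T = 34.040 - 10*log10(194.27) = 34.040 - 22.88406 = 11.16 dB/K

11.16 dB/K


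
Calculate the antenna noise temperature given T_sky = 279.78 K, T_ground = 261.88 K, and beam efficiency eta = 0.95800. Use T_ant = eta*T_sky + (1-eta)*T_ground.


T_ant = 0.95800 * 279.78 + (1 - 0.95800) * 261.88 = 279.0 K

279.0 K


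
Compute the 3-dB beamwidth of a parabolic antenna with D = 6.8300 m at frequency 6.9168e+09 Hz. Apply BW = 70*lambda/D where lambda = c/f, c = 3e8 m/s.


lambda = c / f = 3.0000e+08 / 6.9168e+09 = 0.04337266 m
BW = 70 * 0.04337266 / 6.8300 = 0.4445 deg

0.4445 deg


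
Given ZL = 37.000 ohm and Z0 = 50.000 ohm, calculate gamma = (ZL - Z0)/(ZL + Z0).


gamma = (37.000 - 50.000) / (37.000 + 50.000) = -0.1494

-0.1494


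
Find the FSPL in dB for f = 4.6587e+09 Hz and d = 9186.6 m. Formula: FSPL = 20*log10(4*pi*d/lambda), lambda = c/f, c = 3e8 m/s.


lambda = c / f = 3.0000e+08 / 4.6587e+09 = 0.06439565 m
FSPL = 20 * log10(4*pi*9186.6/0.06439565) = 125.1 dB

125.1 dB


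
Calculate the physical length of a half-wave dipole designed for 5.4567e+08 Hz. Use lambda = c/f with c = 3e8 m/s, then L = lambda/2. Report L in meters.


lambda = c / f = 3.0000e+08 / 5.4567e+08 = 0.5497828 m
L = lambda / 2 = 0.5497828 / 2 = 0.2749 m

0.2749 m


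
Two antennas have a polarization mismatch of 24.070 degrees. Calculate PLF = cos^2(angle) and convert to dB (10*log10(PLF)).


PLF_linear = cos^2(24.070 deg) = 0.8336564
PLF_dB = 10 * log10(0.8336564) = -0.7901 dB

-0.7901 dB


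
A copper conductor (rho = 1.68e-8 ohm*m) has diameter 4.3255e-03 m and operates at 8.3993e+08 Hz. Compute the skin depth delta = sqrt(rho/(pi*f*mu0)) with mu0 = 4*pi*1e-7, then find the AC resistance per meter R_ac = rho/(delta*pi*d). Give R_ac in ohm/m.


delta = sqrt(1.68e-8 / (pi * 8.3993e+08 * 4*pi*1e-7)) = 2.250885e-06 m
R_ac = 1.68e-8 / (2.250885e-06 * pi * 4.3255e-03) = 0.5492 ohm/m

0.5492 ohm/m


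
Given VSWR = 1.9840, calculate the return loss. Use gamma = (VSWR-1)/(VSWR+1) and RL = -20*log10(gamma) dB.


gamma = (1.9840 - 1) / (1.9840 + 1) = 0.3297587
RL = -20 * log10(0.3297587) = 9.636 dB

9.636 dB


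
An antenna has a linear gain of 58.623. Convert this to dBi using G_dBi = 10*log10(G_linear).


G_dBi = 10 * log10(58.623) = 17.68 dBi

17.68 dBi


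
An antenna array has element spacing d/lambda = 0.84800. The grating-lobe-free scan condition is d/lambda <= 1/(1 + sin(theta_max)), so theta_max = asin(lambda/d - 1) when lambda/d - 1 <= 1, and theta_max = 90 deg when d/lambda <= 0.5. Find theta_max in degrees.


lambda/d - 1 = 1/0.84800 - 1 = 0.1792453
theta_max = asin(0.1792453) = 10.33 deg

10.33 deg


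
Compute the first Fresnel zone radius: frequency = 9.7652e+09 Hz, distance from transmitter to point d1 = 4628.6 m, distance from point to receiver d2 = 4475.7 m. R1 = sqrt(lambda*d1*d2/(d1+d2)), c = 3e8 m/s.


lambda = c / f = 3.0000e+08 / 9.7652e+09 = 0.03072134 m
R1 = sqrt(0.03072134 * 4628.6 * 4475.7 / (4628.6 + 4475.7)) = 8.361 m

8.361 m


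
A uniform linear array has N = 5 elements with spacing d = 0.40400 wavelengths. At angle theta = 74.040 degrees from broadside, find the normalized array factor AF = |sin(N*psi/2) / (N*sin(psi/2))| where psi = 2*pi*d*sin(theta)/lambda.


psi = 2*pi*0.40400*sin(74.040 deg) = 2.440561 rad
AF = |sin(5*2.440561/2) / (5*sin(2.440561/2))| = 0.03850

0.03850


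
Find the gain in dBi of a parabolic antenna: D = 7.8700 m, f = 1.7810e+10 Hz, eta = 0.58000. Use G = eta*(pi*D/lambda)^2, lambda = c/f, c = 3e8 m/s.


lambda = c / f = 3.0000e+08 / 1.7810e+10 = 0.01684447 m
G_linear = 0.58000 * (pi * 7.8700 / 0.01684447)^2 = 1.249576e+06
G_dBi = 10 * log10(1.249576e+06) = 60.97 dBi

60.97 dBi
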